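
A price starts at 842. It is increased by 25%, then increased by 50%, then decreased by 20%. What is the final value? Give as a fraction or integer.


Start: 842
Step 1: increase by 25% => multiply by 125/100
  842 * 125/100 = 2105/2
Step 2: increase by 50% => multiply by 150/100
  2105/2 * 150/100 = 6315/4
Step 3: decrease by 20% => multiply by 80/100
  6315/4 * 80/100 = 1263
Final value = 1263

1263


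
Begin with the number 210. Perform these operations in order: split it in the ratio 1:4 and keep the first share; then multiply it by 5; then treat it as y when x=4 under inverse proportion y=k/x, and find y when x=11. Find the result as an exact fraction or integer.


Start with 210.
Step 1: Split 1:4, first share = 210 * 1/5 = 42
Step 2: Multiply by 5: 42 * 5 = 210
Step 3: Inverse prop: k = (210)*4; new y = k/11 = 210*4/11 = 840/11
Final result = 840/11

840/11


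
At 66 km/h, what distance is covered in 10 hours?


Using distance = speed * time
Speed = 66 km/h
Time = 10 hours
Distance = 66 * 10
= 660 km

660


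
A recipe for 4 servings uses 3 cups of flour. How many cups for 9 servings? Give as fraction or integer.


Original: 3 cups for 4 servings
Target servings = 9
Scaling factor = 9/4
New amount = 3 * 9/4
= 27/4
= 27/4 cups

27/4


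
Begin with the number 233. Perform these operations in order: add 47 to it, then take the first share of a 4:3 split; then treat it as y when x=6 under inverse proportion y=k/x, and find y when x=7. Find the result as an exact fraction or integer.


Start with 233.
Step 1: Add 47: 233+47=280; split 4:3 first = 280*4/7 = 160
Step 2: Inverse prop: k = (160)*6; new y = k/7 = 160*6/7 = 960/7
Final result = 960/7

960/7


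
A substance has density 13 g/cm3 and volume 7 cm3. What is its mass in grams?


Using mass = density * volume
Density = 13 g/cm3
Volume = 7 cm3
Mass = 13 * 7
= 91 g

91


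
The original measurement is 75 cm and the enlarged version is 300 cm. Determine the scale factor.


Original length = 75 cm
Scaled length = 300 cm
Scale factor = 300 / 75
= 4

4


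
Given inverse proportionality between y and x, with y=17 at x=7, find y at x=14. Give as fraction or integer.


Inverse proportion: y = k/x
Find k: k = 7 * 17 = 119
Compute y at x=14: y = 119/14
y = 17/2

17/2


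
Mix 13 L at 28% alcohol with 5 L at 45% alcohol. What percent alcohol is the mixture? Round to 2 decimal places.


Solute in mixture 1 = 28% of 13 L = 13*28/100 = 91/25 L
Solute in mixture 2 = 45% of 5 L = 5*45/100 = 9/4 L
Total solute = 91/25 + 9/4 = 589/100 L
Total volume = 13 + 5 = 18 L
Final concentration = 589/100/18 * 100 = 32.72%

32.72


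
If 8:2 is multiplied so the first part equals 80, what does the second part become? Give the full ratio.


Original ratio: 8:2
First term target: 80
Scale factor = 80 / 8 = 10
Multiply second term: 2 * 10 = 20
Equivalent ratio = 80:20

80:20


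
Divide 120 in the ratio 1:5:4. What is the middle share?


Ratio = 1:5:4
Total parts = 1 + 5 + 4 = 10
Value per part = 120 / 10 = 12
First share = 1 * 12 = 12
Middle share = 5 * 12 = 60
Third share = 4 * 12 = 48

60


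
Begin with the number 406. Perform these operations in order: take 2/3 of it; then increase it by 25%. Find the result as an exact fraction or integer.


Start with 406.
Step 1: Take 2/3: 406 * 2/3 = 812/3
Step 2: Increase by 25%: 812/3 * 125/100 = 1015/3
Final result = 1015/3

1015/3


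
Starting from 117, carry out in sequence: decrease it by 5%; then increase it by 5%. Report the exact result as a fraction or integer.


Start with 117.
Step 1: Decrease by 5%: 117 * 95/100 = 2223/20
Step 2: Increase by 5%: 2223/20 * 105/100 = 46683/400
Final result = 46683/400

46683/400


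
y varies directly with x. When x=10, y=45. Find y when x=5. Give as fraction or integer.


Direct proportion: y = kx
Find k: k = 45/10 = 9/2
Compute y at x=5: y = 9/2 * 5
y = 45/2

45/2


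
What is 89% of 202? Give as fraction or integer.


Compute 89% of 202
Convert percentage: 89% = 89/100
Multiply: 202 * 89/100
= 17978/100
= 8989/50

8989/50


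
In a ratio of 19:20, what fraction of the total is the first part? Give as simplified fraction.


Total parts = 19 + 20 = 39
First part fraction = 19/39
Simplify: 19/39 = 19/39

19/39


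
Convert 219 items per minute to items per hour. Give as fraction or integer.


Converting from per minute to per hour
Rate = 219 items per minute
Multiply by 60: 219 * 60
= 13140 items per hour

13140


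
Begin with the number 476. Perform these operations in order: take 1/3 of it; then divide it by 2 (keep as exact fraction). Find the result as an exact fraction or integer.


Start with 476.
Step 1: Take 1/3: 476 * 1/3 = 476/3
Step 2: Divide by 2: 476/3 / 2 = 238/3
Final result = 238/3

238/3


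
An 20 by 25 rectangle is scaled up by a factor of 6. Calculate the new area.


Original dimensions: 20 x 25
Enlargement factor = 6
New width = 20 * 6 = 120
New height = 25 * 6 = 150
New area = 120 * 150 = 18000

18000


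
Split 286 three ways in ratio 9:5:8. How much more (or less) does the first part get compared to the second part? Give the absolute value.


Total parts = 9 + 5 + 8 = 22
Value per part = 286 / 22 = 13
Shares: 9*13=117, 5*13=65, 8*13=104
First share = 117, second share = 65
Difference = |117 - 65| = 52

52


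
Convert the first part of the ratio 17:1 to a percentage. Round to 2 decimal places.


Total parts = 17 + 1 = 18
First part fraction = 17/18
Percentage = (17/18) * 100
= 0.944444 * 100
= 94.44%

94.44


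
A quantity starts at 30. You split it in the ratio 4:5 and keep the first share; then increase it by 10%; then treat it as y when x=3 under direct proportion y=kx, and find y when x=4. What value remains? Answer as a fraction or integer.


Start with 30.
Step 1: Split 4:5, first share = 30 * 4/9 = 40/3
Step 2: Increase by 10%: 40/3 * 110/100 = 44/3
Step 3: Direct prop: k = (44/3)/3; new y = k*4 = 44/3*4/3 = 176/9
Final result = 176/9

176/9


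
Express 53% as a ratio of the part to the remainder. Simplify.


Part = 53%, Remainder = 47%
Ratio = 53:47
GCD(53, 47) = 1
Simplify: 53:47 = 53:47

53:47


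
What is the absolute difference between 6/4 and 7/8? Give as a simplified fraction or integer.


Simplify: 6/4 = 3/2 and 7/8 = 7/8
Find common denominator: LCD = 8
Convert: 12/8 and 7/8
Difference = |12 - 7|/8 = 5/8
Simplified = 5/8

5/8


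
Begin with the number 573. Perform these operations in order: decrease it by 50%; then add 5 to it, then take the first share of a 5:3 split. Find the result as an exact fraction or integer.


Start with 573.
Step 1: Decrease by 50%: 573 * 50/100 = 573/2
Step 2: Add 5: 573/2+5=583/2; split 5:3 first = 583/2*5/8 = 2915/16
Final result = 2915/16

2915/16


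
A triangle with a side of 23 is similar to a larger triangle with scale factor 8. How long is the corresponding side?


Similar triangles have proportional sides
Scale factor = 8
Smaller side = 23
Corresponding larger side = 23 * 8
= 184

184


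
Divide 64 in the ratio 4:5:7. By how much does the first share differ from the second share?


Total parts = 4 + 5 + 7 = 16
Value per part = 64 / 16 = 4
Shares: 4*4=16, 5*4=20, 7*4=28
First share = 16, second share = 20
Difference = |16 - 20| = 4

4


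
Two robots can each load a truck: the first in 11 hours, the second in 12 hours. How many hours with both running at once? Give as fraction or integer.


Rate of A = 1/11 job per hour
Rate of B = 1/12 job per hour
Combined rate = 1/11 + 1/12
Find common denominator: (12 + 11)/(11*12) = 23/132
Combined rate = 23/132 job per hour
Time together = 1 / (23/132) = 132/23 hours

132/23


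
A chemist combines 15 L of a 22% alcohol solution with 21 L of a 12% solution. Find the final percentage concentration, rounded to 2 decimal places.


Solute in mixture 1 = 22% of 15 L = 15*22/100 = 33/10 L
Solute in mixture 2 = 12% of 21 L = 21*12/100 = 63/25 L
Total solute = 33/10 + 63/25 = 291/50 L
Total volume = 15 + 21 = 36 L
Final concentration = 291/50/36 * 100 = 16.17%

16.17


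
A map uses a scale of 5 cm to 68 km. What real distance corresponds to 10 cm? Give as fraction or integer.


Map scale: 5 cm = 68 km
Measured distance on map = 10 cm
Set up proportion: 10 * 68 / 5
= 680 / 5
= 136 km

136


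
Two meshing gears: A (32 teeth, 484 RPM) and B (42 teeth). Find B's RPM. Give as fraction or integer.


Gear ratio: teeth_A * RPM_A = teeth_B * RPM_B
32 * 484 = 42 * RPM_B
15488 = 42 * RPM_B
RPM_B = 15488 / 42
RPM_B = 7744/21

7744/21


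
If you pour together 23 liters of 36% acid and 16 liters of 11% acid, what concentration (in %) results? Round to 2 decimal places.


Solute in mixture 1 = 36% of 23 L = 23*36/100 = 207/25 L
Solute in mixture 2 = 11% of 16 L = 16*11/100 = 44/25 L
Total solute = 207/25 + 44/25 = 251/25 L
Total volume = 23 + 16 = 39 L
Final concentration = 251/25/39 * 100 = 25.74%

25.74


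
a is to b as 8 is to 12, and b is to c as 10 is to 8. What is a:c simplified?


Given a:b = 8:12 and b:c = 10:8
Make b consistent. Multiply first ratio by 10: a:b = 80:120
Multiply second ratio by 12: b:c = 120:96
Now b = 120 in both, so a:b:c = 80:120:96
Therefore a:c = 80:96
Simplify by GCD: a:c = 5:6

5:6


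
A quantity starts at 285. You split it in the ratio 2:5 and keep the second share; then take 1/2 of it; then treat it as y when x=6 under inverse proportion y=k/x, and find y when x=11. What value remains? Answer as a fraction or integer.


Start with 285.
Step 1: Split 2:5, second share = 285 * 5/7 = 1425/7
Step 2: Take 1/2: 1425/7 * 1/2 = 1425/14
Step 3: Inverse prop: k = (1425/14)*6; new y = k/11 = 1425/14*6/11 = 4275/77
Final result = 4275/77

4275/77


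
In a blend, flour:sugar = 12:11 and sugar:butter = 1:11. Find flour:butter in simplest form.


Given a:b = 12:11 and b:c = 1:11
Make b consistent. Multiply first ratio by 1: a:b = 12:11
Multiply second ratio by 11: b:c = 11:121
Now b = 11 in both, so a:b:c = 12:11:121
Therefore a:c = 12:121
Simplify by GCD: a:c = 12:121

12:121


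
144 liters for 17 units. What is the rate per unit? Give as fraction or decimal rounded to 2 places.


Total liters = 144
Number of units = 17
Unit rate = 144 / 17
= 8.47 liters per unit

8.47


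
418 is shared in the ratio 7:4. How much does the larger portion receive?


Total parts = 7 + 4 = 11
Value per part = 418 / 11 = 38
First share = 7 * 38 = 266
Second share = 4 * 38 = 152
Larger share = 266

266


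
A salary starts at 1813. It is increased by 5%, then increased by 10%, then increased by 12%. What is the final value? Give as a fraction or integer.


Start: 1813
Step 1: increase by 5% => multiply by 105/100
  1813 * 105/100 = 38073/20
Step 2: increase by 10% => multiply by 110/100
  38073/20 * 110/100 = 418803/200
Step 3: increase by 12% => multiply by 112/100
  418803/200 * 112/100 = 2931621/1250
Final value = 2931621/1250

2931621/1250


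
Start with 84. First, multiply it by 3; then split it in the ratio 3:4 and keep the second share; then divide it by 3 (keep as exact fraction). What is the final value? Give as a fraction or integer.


Start with 84.
Step 1: Multiply by 3: 84 * 3 = 252
Step 2: Split 3:4, second share = 252 * 4/7 = 144
Step 3: Divide by 3: 144 / 3 = 48
Final result = 48

48


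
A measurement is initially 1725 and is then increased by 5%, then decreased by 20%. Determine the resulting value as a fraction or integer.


Start: 1725
Step 1: increase by 5% => multiply by 105/100
  1725 * 105/100 = 7245/4
Step 2: decrease by 20% => multiply by 80/100
  7245/4 * 80/100 = 1449
Final value = 1449

1449


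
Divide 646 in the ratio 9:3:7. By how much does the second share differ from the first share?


Total parts = 9 + 3 + 7 = 19
Value per part = 646 / 19 = 34
Shares: 9*34=306, 3*34=102, 7*34=238
Second share = 102, first share = 306
Difference = |102 - 306| = 204

204


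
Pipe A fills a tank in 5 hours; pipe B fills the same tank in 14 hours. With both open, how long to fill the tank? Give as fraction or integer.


Rate of A = 1/5 job per hour
Rate of B = 1/14 job per hour
Combined rate = 1/5 + 1/14
Find common denominator: (14 + 5)/(5*14) = 19/70
Combined rate = 19/70 job per hour
Time together = 1 / (19/70) = 70/19 hours

70/19


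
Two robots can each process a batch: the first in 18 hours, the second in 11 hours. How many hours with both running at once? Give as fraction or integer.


Rate of A = 1/18 job per hour
Rate of B = 1/11 job per hour
Combined rate = 1/18 + 1/11
Find common denominator: (11 + 18)/(18*11) = 29/198
Combined rate = 29/198 job per hour
Time together = 1 / (29/198) = 198/29 hours

198/29


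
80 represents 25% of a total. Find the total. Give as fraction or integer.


Given: 80 is 25% of the whole
Set up: 80 = 25/100 * whole
whole = 80 * 100 / 25
whole = 8000 / 25
whole = 320

320


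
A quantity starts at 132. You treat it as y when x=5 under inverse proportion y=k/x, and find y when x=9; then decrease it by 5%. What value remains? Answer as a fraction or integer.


Start with 132.
Step 1: Inverse prop: k = (132)*5; new y = k/9 = 132*5/9 = 220/3
Step 2: Decrease by 5%: 220/3 * 95/100 = 209/3
Final result = 209/3

209/3


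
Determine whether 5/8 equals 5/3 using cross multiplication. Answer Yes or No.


Cross multiply to check 5/8 = 5/3
Left cross product: 5 * 3 = 15
Right cross product: 8 * 5 = 40
15 != 40
Not equal, so proportions differ => No

No


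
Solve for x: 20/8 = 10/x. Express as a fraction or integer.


Setting up: 20/8 = 10/x
Cross multiply: 20 * x = 8 * 10
20x = 80
x = 80/20
x = 4

4


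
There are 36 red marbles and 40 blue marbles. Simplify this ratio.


Find GCD(36, 40)
GCD = 4
Divide both by 4: 36/4 = 9, 40/4 = 10
Simplified ratio = 9:10

9:10


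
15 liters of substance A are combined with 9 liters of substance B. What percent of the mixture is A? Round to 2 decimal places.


Volume of A = 15 L
Volume of B = 9 L
Total volume = 15 + 9 = 24 L
Percentage of A = (15/24) * 100
= 62.50%

62.50


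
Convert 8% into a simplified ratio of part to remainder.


Part = 8%, Remainder = 92%
Ratio = 8:92
GCD(8, 92) = 4
Simplify: 2:23 = 2:23

2:23


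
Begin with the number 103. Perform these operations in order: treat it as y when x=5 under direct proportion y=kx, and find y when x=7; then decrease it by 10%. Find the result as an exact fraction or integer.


Start with 103.
Step 1: Direct prop: k = (103)/5; new y = k*7 = 103*7/5 = 721/5
Step 2: Decrease by 10%: 721/5 * 90/100 = 6489/50
Final result = 6489/50

6489/50


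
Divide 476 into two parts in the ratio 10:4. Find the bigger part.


Total parts = 10 + 4 = 14
Value per part = 476 / 14 = 34
First share = 10 * 34 = 340
Second share = 4 * 34 = 136
Larger share = 340

340


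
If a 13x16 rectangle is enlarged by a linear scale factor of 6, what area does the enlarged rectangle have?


Original dimensions: 13 x 16
Enlargement factor = 6
New width = 13 * 6 = 78
New height = 16 * 6 = 96
New area = 78 * 96 = 7488

7488


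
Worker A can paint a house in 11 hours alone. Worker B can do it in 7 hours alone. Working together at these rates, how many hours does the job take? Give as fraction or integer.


Rate of A = 1/11 job per hour
Rate of B = 1/7 job per hour
Combined rate = 1/11 + 1/7
Find common denominator: (7 + 11)/(11*7) = 18/77
Combined rate = 18/77 job per hour
Time together = 1 / (18/77) = 77/18 hours

77/18


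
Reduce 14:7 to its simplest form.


Find GCD(14, 7)
GCD = 7
Divide both by 7: 14/7 = 2, 7/7 = 1
Simplified ratio = 2:1

2:1


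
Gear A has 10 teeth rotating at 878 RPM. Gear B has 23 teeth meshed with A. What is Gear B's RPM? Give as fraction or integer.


Gear ratio: teeth_A * RPM_A = teeth_B * RPM_B
10 * 878 = 23 * RPM_B
8780 = 23 * RPM_B
RPM_B = 8780 / 23
RPM_B = 8780/23

8780/23


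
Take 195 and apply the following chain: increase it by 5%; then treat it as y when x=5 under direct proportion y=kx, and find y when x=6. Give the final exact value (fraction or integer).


Start with 195.
Step 1: Increase by 5%: 195 * 105/100 = 819/4
Step 2: Direct prop: k = (819/4)/5; new y = k*6 = 819/4*6/5 = 2457/10
Final result = 2457/10

2457/10


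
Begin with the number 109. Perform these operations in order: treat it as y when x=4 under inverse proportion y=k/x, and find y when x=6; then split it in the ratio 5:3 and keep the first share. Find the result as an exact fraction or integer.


Start with 109.
Step 1: Inverse prop: k = (109)*4; new y = k/6 = 109*4/6 = 218/3
Step 2: Split 5:3, first share = 218/3 * 5/8 = 545/12
Final result = 545/12

545/12


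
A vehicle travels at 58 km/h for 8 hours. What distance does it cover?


Using distance = speed * time
Speed = 58 km/h
Time = 8 hours
Distance = 58 * 8
= 464 km

464


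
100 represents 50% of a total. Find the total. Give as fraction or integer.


Given: 100 is 50% of the whole
Set up: 100 = 50/100 * whole
whole = 100 * 100 / 50
whole = 10000 / 50
whole = 200

200


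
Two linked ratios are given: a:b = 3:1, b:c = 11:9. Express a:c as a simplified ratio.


Given a:b = 3:1 and b:c = 11:9
Make b consistent. Multiply first ratio by 11: a:b = 33:11
Multiply second ratio by 1: b:c = 11:9
Now b = 11 in both, so a:b:c = 33:11:9
Therefore a:c = 33:9
Simplify by GCD: a:c = 11:3

11:3


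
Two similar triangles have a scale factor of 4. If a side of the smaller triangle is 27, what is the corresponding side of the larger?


Similar triangles have proportional sides
Scale factor = 4
Smaller side = 27
Corresponding larger side = 27 * 4
= 108

108


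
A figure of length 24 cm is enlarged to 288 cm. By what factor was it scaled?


Original length = 24 cm
Scaled length = 288 cm
Scale factor = 288 / 24
= 12

12


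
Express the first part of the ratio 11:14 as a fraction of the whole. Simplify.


Total parts = 11 + 14 = 25
First part fraction = 11/25
Simplify: 11/25 = 11/25

11/25


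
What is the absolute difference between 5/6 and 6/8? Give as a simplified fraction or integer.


Simplify: 5/6 = 5/6 and 6/8 = 3/4
Find common denominator: LCD = 12
Convert: 10/12 and 9/12
Difference = |10 - 9|/12 = 1/12
Simplified = 1/12

1/12


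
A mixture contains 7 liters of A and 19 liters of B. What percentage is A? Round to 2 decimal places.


Volume of A = 7 L
Volume of B = 19 L
Total volume = 7 + 19 = 26 L
Percentage of A = (7/26) * 100
= 26.92%

26.92


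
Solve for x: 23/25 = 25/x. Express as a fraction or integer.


Setting up: 23/25 = 25/x
Cross multiply: 23 * x = 25 * 25
23x = 625
x = 625/23
x = 625/23

625/23


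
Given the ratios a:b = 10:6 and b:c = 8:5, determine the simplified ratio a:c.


Given a:b = 10:6 and b:c = 8:5
Make b consistent. Multiply first ratio by 8: a:b = 80:48
Multiply second ratio by 6: b:c = 48:30
Now b = 48 in both, so a:b:c = 80:48:30
Therefore a:c = 80:30
Simplify by GCD: a:c = 8:3

8:3


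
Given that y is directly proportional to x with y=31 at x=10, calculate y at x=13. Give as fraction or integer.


Direct proportion: y = kx
Find k: k = 31/10 = 31/10
Compute y at x=13: y = 31/10 * 13
y = 403/10

403/10


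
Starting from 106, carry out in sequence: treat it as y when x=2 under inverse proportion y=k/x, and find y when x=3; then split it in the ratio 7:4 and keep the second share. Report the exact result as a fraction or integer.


Start with 106.
Step 1: Inverse prop: k = (106)*2; new y = k/3 = 106*2/3 = 212/3
Step 2: Split 7:4, second share = 212/3 * 4/11 = 848/33
Final result = 848/33

848/33


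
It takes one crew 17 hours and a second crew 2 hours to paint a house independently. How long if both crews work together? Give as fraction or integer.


Rate of A = 1/17 job per hour
Rate of B = 1/2 job per hour
Combined rate = 1/17 + 1/2
Find common denominator: (2 + 17)/(17*2) = 19/34
Combined rate = 19/34 job per hour
Time together = 1 / (19/34) = 34/19 hours

34/19


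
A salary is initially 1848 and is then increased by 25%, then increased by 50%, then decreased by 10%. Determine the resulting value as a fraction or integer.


Start: 1848
Step 1: increase by 25% => multiply by 125/100
  1848 * 125/100 = 2310
Step 2: increase by 50% => multiply by 150/100
  2310 * 150/100 = 3465
Step 3: decrease by 10% => multiply by 90/100
  3465 * 90/100 = 6237/2
Final value = 6237/2

6237/2


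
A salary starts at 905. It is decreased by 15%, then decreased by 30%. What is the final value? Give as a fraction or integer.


Start: 905
Step 1: decrease by 15% => multiply by 85/100
  905 * 85/100 = 3077/4
Step 2: decrease by 30% => multiply by 70/100
  3077/4 * 70/100 = 21539/40
Final value = 21539/40

21539/40


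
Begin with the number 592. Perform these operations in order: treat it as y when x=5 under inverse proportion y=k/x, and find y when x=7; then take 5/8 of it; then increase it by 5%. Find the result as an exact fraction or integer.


Start with 592.
Step 1: Inverse prop: k = (592)*5; new y = k/7 = 592*5/7 = 2960/7
Step 2: Take 5/8: 2960/7 * 5/8 = 1850/7
Step 3: Increase by 5%: 1850/7 * 105/100 = 555/2
Final result = 555/2

555/2


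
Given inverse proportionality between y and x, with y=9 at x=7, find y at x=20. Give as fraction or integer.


Inverse proportion: y = k/x
Find k: k = 7 * 9 = 63
Compute y at x=20: y = 63/20
y = 63/20

63/20


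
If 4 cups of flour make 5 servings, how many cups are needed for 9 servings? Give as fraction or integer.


Original: 4 cups for 5 servings
Target servings = 9
Scaling factor = 9/5
New amount = 4 * 9/5
= 36/5
= 36/5 cups

36/5


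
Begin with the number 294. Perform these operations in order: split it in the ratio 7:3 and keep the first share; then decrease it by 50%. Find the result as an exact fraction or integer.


Start with 294.
Step 1: Split 7:3, first share = 294 * 7/10 = 1029/5
Step 2: Decrease by 50%: 1029/5 * 50/100 = 1029/10
Final result = 1029/10

1029/10


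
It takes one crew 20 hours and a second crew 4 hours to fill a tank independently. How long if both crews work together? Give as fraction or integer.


Rate of A = 1/20 job per hour
Rate of B = 1/4 job per hour
Combined rate = 1/20 + 1/4
Find common denominator: (4 + 20)/(20*4) = 24/80
Combined rate = 3/10 job per hour
Time together = 1 / (3/10) = 10/3 hours

10/3


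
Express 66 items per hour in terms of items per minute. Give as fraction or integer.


Converting from per hour to per minute
Rate = 66 items per hour
Divide by 60: 66/60
= 11/10 items per minute

11/10


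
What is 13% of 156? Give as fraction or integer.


Compute 13% of 156
Convert percentage: 13% = 13/100
Multiply: 156 * 13/100
= 2028/100
= 507/25

507/25


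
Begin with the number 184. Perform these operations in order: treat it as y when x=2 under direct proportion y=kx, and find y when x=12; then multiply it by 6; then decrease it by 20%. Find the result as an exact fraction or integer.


Start with 184.
Step 1: Direct prop: k = (184)/2; new y = k*12 = 184*12/2 = 1104
Step 2: Multiply by 6: 1104 * 6 = 6624
Step 3: Decrease by 20%: 6624 * 80/100 = 26496/5
Final result = 26496/5

26496/5


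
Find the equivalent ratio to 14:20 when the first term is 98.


Original ratio: 14:20
First term target: 98
Scale factor = 98 / 14 = 7
Multiply second term: 20 * 7 = 140
Equivalent ratio = 98:140

98:140


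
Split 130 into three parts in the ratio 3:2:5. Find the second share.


Ratio = 3:2:5
Total parts = 3 + 2 + 5 = 10
Value per part = 130 / 10 = 13
First share = 3 * 13 = 39
Middle share = 2 * 13 = 26
Third share = 5 * 13 = 65

26


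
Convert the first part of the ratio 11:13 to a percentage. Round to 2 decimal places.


Total parts = 11 + 13 = 24
First part fraction = 11/24
Percentage = (11/24) * 100
= 0.458333 * 100
= 45.83%

45.83


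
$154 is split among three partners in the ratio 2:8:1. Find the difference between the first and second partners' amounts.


Total parts = 2 + 8 + 1 = 11
Value per part = 154 / 11 = 14
Shares: 2*14=28, 8*14=112, 1*14=14
First share = 28, second share = 112
Difference = |28 - 112| = 84

84


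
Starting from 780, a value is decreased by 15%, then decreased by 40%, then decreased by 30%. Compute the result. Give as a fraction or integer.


Start: 780
Step 1: decrease by 15% => multiply by 85/100
  780 * 85/100 = 663
Step 2: decrease by 40% => multiply by 60/100
  663 * 60/100 = 1989/5
Step 3: decrease by 30% => multiply by 70/100
  1989/5 * 70/100 = 13923/50
Final value = 13923/50

13923/50


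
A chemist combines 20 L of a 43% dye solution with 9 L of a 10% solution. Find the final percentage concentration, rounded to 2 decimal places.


Solute in mixture 1 = 43% of 20 L = 20*43/100 = 43/5 L
Solute in mixture 2 = 10% of 9 L = 9*10/100 = 9/10 L
Total solute = 43/5 + 9/10 = 19/2 L
Total volume = 20 + 9 = 29 L
Final concentration = 19/2/29 * 100 = 32.76%

32.76


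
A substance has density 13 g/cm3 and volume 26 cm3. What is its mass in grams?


Using mass = density * volume
Density = 13 g/cm3
Volume = 26 cm3
Mass = 13 * 26
= 338 g

338


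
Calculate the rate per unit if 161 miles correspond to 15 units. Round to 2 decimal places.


Total miles = 161
Number of units = 15
Unit rate = 161 / 15
= 10.73 miles per unit

10.73


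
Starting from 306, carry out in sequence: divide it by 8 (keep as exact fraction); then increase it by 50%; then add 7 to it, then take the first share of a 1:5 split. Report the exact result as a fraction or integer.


Start with 306.
Step 1: Divide by 8: 306 / 8 = 153/4
Step 2: Increase by 50%: 153/4 * 150/100 = 459/8
Step 3: Add 7: 459/8+7=515/8; split 1:5 first = 515/8*1/6 = 515/48
Final result = 515/48

515/48


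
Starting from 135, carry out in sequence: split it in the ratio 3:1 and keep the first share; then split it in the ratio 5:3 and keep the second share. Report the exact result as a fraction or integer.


Start with 135.
Step 1: Split 3:1, first share = 135 * 3/4 = 405/4
Step 2: Split 5:3, second share = 405/4 * 3/8 = 1215/32
Final result = 1215/32

1215/32


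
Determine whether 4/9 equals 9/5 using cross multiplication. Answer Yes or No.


Cross multiply to check 4/9 = 9/5
Left cross product: 4 * 5 = 20
Right cross product: 9 * 9 = 81
20 != 81
Not equal, so proportions differ => No

No


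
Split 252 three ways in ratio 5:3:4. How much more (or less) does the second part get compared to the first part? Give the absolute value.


Total parts = 5 + 3 + 4 = 12
Value per part = 252 / 12 = 21
Shares: 5*21=105, 3*21=63, 4*21=84
Second share = 63, first share = 105
Difference = |63 - 105| = 42

42


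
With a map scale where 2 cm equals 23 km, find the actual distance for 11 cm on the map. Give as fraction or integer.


Map scale: 2 cm = 23 km
Measured distance on map = 11 cm
Set up proportion: 11 * 23 / 2
= 253 / 2
= 253/2 km

253/2


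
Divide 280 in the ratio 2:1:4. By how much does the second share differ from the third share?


Total parts = 2 + 1 + 4 = 7
Value per part = 280 / 7 = 40
Shares: 2*40=80, 1*40=40, 4*40=160
Second share = 40, third share = 160
Difference = |40 - 160| = 120

120


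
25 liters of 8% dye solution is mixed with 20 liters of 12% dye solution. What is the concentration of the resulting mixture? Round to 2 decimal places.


Solute in mixture 1 = 8% of 25 L = 25*8/100 = 2 L
Solute in mixture 2 = 12% of 20 L = 20*12/100 = 12/5 L
Total solute = 2 + 12/5 = 22/5 L
Total volume = 25 + 20 = 45 L
Final concentration = 22/5/45 * 100 = 9.78%

9.78


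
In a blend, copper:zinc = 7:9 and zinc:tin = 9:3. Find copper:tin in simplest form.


Given a:b = 7:9 and b:c = 9:3
Make b consistent. Multiply first ratio by 9: a:b = 63:81
Multiply second ratio by 9: b:c = 81:27
Now b = 81 in both, so a:b:c = 63:81:27
Therefore a:c = 63:27
Simplify by GCD: a:c = 7:3

7:3


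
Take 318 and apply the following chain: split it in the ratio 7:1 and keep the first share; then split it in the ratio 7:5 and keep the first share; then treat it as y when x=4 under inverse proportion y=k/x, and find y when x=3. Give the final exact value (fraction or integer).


Start with 318.
Step 1: Split 7:1, first share = 318 * 7/8 = 1113/4
Step 2: Split 7:5, first share = 1113/4 * 7/12 = 2597/16
Step 3: Inverse prop: k = (2597/16)*4; new y = k/3 = 2597/16*4/3 = 2597/12
Final result = 2597/12

2597/12


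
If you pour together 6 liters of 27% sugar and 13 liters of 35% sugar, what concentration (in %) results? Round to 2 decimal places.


Solute in mixture 1 = 27% of 6 L = 6*27/100 = 81/50 L
Solute in mixture 2 = 35% of 13 L = 13*35/100 = 91/20 L
Total solute = 81/50 + 91/20 = 617/100 L
Total volume = 6 + 13 = 19 L
Final concentration = 617/100/19 * 100 = 32.47%

32.47


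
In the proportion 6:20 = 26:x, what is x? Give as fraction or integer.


Setting up: 6/20 = 26/x
Cross multiply: 6 * x = 20 * 26
6x = 520
x = 520/6
x = 260/3

260/3


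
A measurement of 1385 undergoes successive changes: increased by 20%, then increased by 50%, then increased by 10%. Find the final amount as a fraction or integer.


Start: 1385
Step 1: increase by 20% => multiply by 120/100
  1385 * 120/100 = 1662
Step 2: increase by 50% => multiply by 150/100
  1662 * 150/100 = 2493
Step 3: increase by 10% => multiply by 110/100
  2493 * 110/100 = 27423/10
Final value = 27423/10

27423/10


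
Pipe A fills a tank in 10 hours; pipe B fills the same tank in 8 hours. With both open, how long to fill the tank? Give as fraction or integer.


Rate of A = 1/10 job per hour
Rate of B = 1/8 job per hour
Combined rate = 1/10 + 1/8
Find common denominator: (8 + 10)/(10*8) = 18/80
Combined rate = 9/40 job per hour
Time together = 1 / (9/40) = 40/9 hours

40/9


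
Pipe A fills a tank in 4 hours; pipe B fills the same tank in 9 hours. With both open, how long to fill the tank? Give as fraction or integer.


Rate of A = 1/4 job per hour
Rate of B = 1/9 job per hour
Combined rate = 1/4 + 1/9
Find common denominator: (9 + 4)/(4*9) = 13/36
Combined rate = 13/36 job per hour
Time together = 1 / (13/36) = 36/13 hours

36/13


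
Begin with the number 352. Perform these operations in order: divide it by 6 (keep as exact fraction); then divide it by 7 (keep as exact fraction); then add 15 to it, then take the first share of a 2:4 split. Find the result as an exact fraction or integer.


Start with 352.
Step 1: Divide by 6: 352 / 6 = 176/3
Step 2: Divide by 7: 176/3 / 7 = 176/21
Step 3: Add 15: 176/21+15=491/21; split 2:4 first = 491/21*2/6 = 491/63
Final result = 491/63

491/63


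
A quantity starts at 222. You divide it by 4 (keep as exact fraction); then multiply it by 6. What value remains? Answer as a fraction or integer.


Start with 222.
Step 1: Divide by 4: 222 / 4 = 111/2
Step 2: Multiply by 6: 111/2 * 6 = 333
Final result = 333

333


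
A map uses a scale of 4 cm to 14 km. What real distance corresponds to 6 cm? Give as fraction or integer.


Map scale: 4 cm = 14 km
Measured distance on map = 6 cm
Set up proportion: 6 * 14 / 4
= 84 / 4
= 21 km

21


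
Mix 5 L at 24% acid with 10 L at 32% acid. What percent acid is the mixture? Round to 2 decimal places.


Solute in mixture 1 = 24% of 5 L = 5*24/100 = 6/5 L
Solute in mixture 2 = 32% of 10 L = 10*32/100 = 16/5 L
Total solute = 6/5 + 16/5 = 22/5 L
Total volume = 5 + 10 = 15 L
Final concentration = 22/5/15 * 100 = 29.33%

29.33


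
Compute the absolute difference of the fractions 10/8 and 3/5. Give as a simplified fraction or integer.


Simplify: 10/8 = 5/4 and 3/5 = 3/5
Find common denominator: LCD = 20
Convert: 25/20 and 12/20
Difference = |25 - 12|/20 = 13/20
Simplified = 13/20

13/20


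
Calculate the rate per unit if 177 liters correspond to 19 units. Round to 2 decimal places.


Total liters = 177
Number of units = 19
Unit rate = 177 / 19
= 9.32 liters per unit

9.32


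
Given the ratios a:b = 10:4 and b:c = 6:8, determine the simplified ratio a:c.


Given a:b = 10:4 and b:c = 6:8
Make b consistent. Multiply first ratio by 6: a:b = 60:24
Multiply second ratio by 4: b:c = 24:32
Now b = 24 in both, so a:b:c = 60:24:32
Therefore a:c = 60:32
Simplify by GCD: a:c = 15:8

15:8


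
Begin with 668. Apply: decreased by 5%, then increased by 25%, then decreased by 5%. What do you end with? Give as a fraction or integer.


Start: 668
Step 1: decrease by 5% => multiply by 95/100
  668 * 95/100 = 3173/5
Step 2: increase by 25% => multiply by 125/100
  3173/5 * 125/100 = 3173/4
Step 3: decrease by 5% => multiply by 95/100
  3173/4 * 95/100 = 60287/80
Final value = 60287/80

60287/80


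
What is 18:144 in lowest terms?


Find GCD(18, 144)
GCD = 18
Divide both by 18: 18/18 = 1, 144/18 = 8
Simplified ratio = 1:8

1:8


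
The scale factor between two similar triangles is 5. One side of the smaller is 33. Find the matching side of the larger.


Similar triangles have proportional sides
Scale factor = 5
Smaller side = 33
Corresponding larger side = 33 * 5
= 165

165


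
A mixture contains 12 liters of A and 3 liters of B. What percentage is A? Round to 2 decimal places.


Volume of A = 12 L
Volume of B = 3 L
Total volume = 12 + 3 = 15 L
Percentage of A = (12/15) * 100
= 80.00%

80.00


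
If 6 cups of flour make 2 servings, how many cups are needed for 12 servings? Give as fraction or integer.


Original: 6 cups for 2 servings
Target servings = 12
Scaling factor = 12/2
New amount = 6 * 12/2
= 72/2
= 36 cups

36


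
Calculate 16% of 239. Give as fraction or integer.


Compute 16% of 239
Convert percentage: 16% = 16/100
Multiply: 239 * 16/100
= 3824/100
= 956/25

956/25


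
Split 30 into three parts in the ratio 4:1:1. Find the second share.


Ratio = 4:1:1
Total parts = 4 + 1 + 1 = 6
Value per part = 30 / 6 = 5
First share = 4 * 5 = 20
Middle share = 1 * 5 = 5
Third share = 1 * 5 = 5

5


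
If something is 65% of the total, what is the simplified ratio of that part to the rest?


Part = 65%, Remainder = 35%
Ratio = 65:35
GCD(65, 35) = 5
Simplify: 13:7 = 13:7

13:7


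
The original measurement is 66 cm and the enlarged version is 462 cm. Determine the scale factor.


Original length = 66 cm
Scaled length = 462 cm
Scale factor = 462 / 66
= 7

7


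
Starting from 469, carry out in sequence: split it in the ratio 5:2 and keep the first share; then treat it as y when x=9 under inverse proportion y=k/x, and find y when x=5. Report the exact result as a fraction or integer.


Start with 469.
Step 1: Split 5:2, first share = 469 * 5/7 = 335
Step 2: Inverse prop: k = (335)*9; new y = k/5 = 335*9/5 = 603
Final result = 603

603


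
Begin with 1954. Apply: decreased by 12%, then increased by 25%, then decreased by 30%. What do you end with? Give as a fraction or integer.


Start: 1954
Step 1: decrease by 12% => multiply by 88/100
  1954 * 88/100 = 42988/25
Step 2: increase by 25% => multiply by 125/100
  42988/25 * 125/100 = 10747/5
Step 3: decrease by 30% => multiply by 70/100
  10747/5 * 70/100 = 75229/50
Final value = 75229/50

75229/50


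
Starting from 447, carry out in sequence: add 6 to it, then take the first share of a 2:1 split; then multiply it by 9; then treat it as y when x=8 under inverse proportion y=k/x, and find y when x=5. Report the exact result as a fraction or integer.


Start with 447.
Step 1: Add 6: 447+6=453; split 2:1 first = 453*2/3 = 302
Step 2: Multiply by 9: 302 * 9 = 2718
Step 3: Inverse prop: k = (2718)*8; new y = k/5 = 2718*8/5 = 21744/5
Final result = 21744/5

21744/5


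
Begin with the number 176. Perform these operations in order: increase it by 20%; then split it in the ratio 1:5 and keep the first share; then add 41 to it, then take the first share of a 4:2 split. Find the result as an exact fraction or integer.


Start with 176.
Step 1: Increase by 20%: 176 * 120/100 = 1056/5
Step 2: Split 1:5, first share = 1056/5 * 1/6 = 176/5
Step 3: Add 41: 176/5+41=381/5; split 4:2 first = 381/5*4/6 = 254/5
Final result = 254/5

254/5


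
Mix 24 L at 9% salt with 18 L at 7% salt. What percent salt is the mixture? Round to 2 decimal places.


Solute in mixture 1 = 9% of 24 L = 24*9/100 = 54/25 L
Solute in mixture 2 = 7% of 18 L = 18*7/100 = 63/50 L
Total solute = 54/25 + 63/50 = 171/50 L
Total volume = 24 + 18 = 42 L
Final concentration = 171/50/42 * 100 = 8.14%

8.14


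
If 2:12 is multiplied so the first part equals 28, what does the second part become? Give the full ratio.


Original ratio: 2:12
First term target: 28
Scale factor = 28 / 2 = 14
Multiply second term: 12 * 14 = 168
Equivalent ratio = 28:168

28:168


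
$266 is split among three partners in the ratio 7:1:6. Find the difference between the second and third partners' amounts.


Total parts = 7 + 1 + 6 = 14
Value per part = 266 / 14 = 19
Shares: 7*19=133, 1*19=19, 6*19=114
Second share = 19, third share = 114
Difference = |19 - 114| = 95

95


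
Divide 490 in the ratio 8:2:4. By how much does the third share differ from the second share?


Total parts = 8 + 2 + 4 = 14
Value per part = 490 / 14 = 35
Shares: 8*35=280, 2*35=70, 4*35=140
Third share = 140, second share = 70
Difference = |140 - 70| = 70

70


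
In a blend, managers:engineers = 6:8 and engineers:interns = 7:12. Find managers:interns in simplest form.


Given a:b = 6:8 and b:c = 7:12
Make b consistent. Multiply first ratio by 7: a:b = 42:56
Multiply second ratio by 8: b:c = 56:96
Now b = 56 in both, so a:b:c = 42:56:96
Therefore a:c = 42:96
Simplify by GCD: a:c = 7:16

7:16


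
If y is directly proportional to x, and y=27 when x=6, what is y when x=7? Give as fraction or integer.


Direct proportion: y = kx
Find k: k = 27/6 = 9/2
Compute y at x=7: y = 9/2 * 7
y = 63/2

63/2


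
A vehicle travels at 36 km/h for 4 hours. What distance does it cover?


Using distance = speed * time
Speed = 36 km/h
Time = 4 hours
Distance = 36 * 4
= 144 km

144


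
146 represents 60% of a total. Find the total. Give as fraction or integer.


Given: 146 is 60% of the whole
Set up: 146 = 60/100 * whole
whole = 146 * 100 / 60
whole = 14600 / 60
whole = 730/3

730/3


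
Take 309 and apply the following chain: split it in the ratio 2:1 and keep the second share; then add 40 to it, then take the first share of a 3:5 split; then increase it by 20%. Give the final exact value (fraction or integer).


Start with 309.
Step 1: Split 2:1, second share = 309 * 1/3 = 103
Step 2: Add 40: 103+40=143; split 3:5 first = 143*3/8 = 429/8
Step 3: Increase by 20%: 429/8 * 120/100 = 1287/20
Final result = 1287/20

1287/20


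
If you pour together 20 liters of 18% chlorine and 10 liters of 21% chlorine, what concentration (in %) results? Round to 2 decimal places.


Solute in mixture 1 = 18% of 20 L = 20*18/100 = 18/5 L
Solute in mixture 2 = 21% of 10 L = 10*21/100 = 21/10 L
Total solute = 18/5 + 21/10 = 57/10 L
Total volume = 20 + 10 = 30 L
Final concentration = 57/10/30 * 100 = 19.00%

19.00


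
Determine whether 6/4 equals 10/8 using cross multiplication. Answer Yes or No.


Cross multiply to check 6/4 = 10/8
Left cross product: 6 * 8 = 48
Right cross product: 4 * 10 = 40
48 != 40
Not equal, so proportions differ => No

No


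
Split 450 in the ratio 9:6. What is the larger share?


Total parts = 9 + 6 = 15
Value per part = 450 / 15 = 30
First share = 9 * 30 = 270
Second share = 6 * 30 = 180
Larger share = 270

270


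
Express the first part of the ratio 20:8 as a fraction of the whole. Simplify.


Total parts = 20 + 8 = 28
First part fraction = 20/28
Simplify: 20/28 = 5/7

5/7


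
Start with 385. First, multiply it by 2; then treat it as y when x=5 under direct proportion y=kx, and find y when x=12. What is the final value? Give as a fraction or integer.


Start with 385.
Step 1: Multiply by 2: 385 * 2 = 770
Step 2: Direct prop: k = (770)/5; new y = k*12 = 770*12/5 = 1848
Final result = 1848

1848
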